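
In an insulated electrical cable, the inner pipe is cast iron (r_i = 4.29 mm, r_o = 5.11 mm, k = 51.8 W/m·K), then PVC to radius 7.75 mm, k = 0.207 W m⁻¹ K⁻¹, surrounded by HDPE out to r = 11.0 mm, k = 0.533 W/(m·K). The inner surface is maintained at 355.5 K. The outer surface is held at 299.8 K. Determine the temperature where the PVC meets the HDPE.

Series thermal resistances, inner to outer:
  R'_cast iron = ln(0.00511/0.00429)/(2πk) = 0.1749/(2π·51.8) = 5.374×10^-4 m·K/W
  R'_PVC = ln(0.00775/0.00511)/(2πk) = 0.4165/(2π·0.207) = 0.3202 m·K/W
  R'_HDPE = ln(0.0110/0.00775)/(2πk) = 0.3502/(2π·0.533) = 0.1046 m·K/W
ΣR = 5.374×10^-4 + 0.3202 + 0.1046 = 0.4253 m·K/W
Q' = ΔT/ΣR = (355.5 K − 299.8 K)/0.4253 = 131.0 W/m
From the inner boundary to the PVC/HDPE interface, ΣR_partial = 0.3207 m·K/W.
T_interface = T_in − Q'·ΣR_partial = 355.5 K − (131.0)(0.3207) = 313.5 K

T = 313.5 K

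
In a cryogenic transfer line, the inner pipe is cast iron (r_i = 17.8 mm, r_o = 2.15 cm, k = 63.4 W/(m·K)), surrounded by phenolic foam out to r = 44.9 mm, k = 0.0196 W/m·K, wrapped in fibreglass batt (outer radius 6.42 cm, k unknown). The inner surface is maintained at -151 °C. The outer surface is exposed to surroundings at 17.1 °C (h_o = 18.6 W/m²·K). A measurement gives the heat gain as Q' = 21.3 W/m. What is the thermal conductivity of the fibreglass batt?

ΣR = ΔT/Q' = |-151 − 17.1|/21.3 = 7.892 m·K/W
Known resistances:
  R'_cast iron = ln(0.0215/0.0178)/(2πk) = 0.1889/(2π·63.4) = 4.741×10^-4 m·K/W
  R'_phenolic foam = ln(0.0449/0.0215)/(2πk) = 0.7364/(2π·0.0196) = 5.980 m·K/W
  R'_conv,out = 1/(2πr h) = 1/(2π·0.0642·18.6) = 0.1333 m·K/W
R_fibreglass batt = ΣR − ΣR_known = 7.892 − 6.114 = 1.778 m·K/W
ln(r₂/r₁)/(2πk) = 1.778 ⇒ k = 0.3576/(2π·1.778) = 0.0320 W/m·K

k = 0.0320 W/m·K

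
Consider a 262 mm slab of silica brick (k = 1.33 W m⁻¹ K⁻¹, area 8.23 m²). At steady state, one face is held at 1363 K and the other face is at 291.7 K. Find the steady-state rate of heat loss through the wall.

Q = kA·ΔT/L = 1.33 × 8.23 × |1363 K − 291.7 K| / 0.262 = 44800 W

Q = 44800 W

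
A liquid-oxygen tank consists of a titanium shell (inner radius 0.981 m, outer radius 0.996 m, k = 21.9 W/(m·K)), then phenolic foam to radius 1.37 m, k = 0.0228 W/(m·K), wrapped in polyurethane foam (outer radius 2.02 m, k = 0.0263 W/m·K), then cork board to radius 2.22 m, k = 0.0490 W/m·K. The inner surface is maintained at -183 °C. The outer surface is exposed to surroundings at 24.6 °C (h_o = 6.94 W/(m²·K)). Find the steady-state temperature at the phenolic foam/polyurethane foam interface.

T = -69.0 °C

Resistance network (inner→outer):
  R_titanium = (1/0.981 − 1/0.996)/(4πk) = 0.01535/(4π·21.9) = 5.578×10^-5 K/W
  R_phenolic foam = (1/0.996 − 1/1.37)/(4πk) = 0.2741/(4π·0.0228) = 0.9566 K/W
  R_polyurethane foam = (1/1.37 − 1/2.02)/(4πk) = 0.2349/(4π·0.0263) = 0.7107 K/W
  R_cork board = (1/2.02 − 1/2.22)/(4πk) = 0.04460/(4π·0.0490) = 0.07243 K/W
  R_conv,out = 1/(4πr²h) = 1/(4π·2.22²·6.94) = 0.002327 K/W
ΣR = 5.578×10^-5 + 0.9566 + 0.7107 + 0.07243 + 0.002327 = 1.742 K/W
Q = ΔT/ΣR = (-183 °C − 24.6 °C)/1.742 = -119.2 W
From the inner boundary to the phenolic foam/polyurethane foam interface, ΣR_partial = 0.9567 K/W.
T_interface = T_in − Q·ΣR_partial = -183 °C − (-119.2)(0.9567) = -69.0 °C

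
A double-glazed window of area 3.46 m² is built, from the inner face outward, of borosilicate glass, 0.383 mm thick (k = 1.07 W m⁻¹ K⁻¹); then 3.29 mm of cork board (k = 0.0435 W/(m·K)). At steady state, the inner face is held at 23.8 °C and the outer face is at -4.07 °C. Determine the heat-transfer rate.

Treat each layer as a resistance in series:
  R_borosilicate glass = L/(kA) = 3.83×10^-4/(1.07·3.46) = 1.035×10^-4 K/W
  R_cork board = L/(kA) = 0.00329/(0.0435·3.46) = 0.02186 K/W
ΣR = 1.035×10^-4 + 0.02186 = 0.02196 K/W
Q = ΔT/ΣR = (23.8 °C − -4.07 °C)/0.02196 = 1270 W

Q = 1270 W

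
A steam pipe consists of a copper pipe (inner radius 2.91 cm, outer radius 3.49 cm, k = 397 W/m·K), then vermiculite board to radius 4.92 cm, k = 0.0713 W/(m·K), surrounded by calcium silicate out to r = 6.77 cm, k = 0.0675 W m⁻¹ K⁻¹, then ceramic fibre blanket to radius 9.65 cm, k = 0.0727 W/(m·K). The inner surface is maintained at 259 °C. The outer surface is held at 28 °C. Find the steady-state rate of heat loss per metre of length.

Series thermal resistances, inner to outer:
  R'_copper = ln(0.0349/0.0291)/(2πk) = 0.1817/(2π·397) = 7.286×10^-5 m·K/W
  R'_vermiculite board = ln(0.0492/0.0349)/(2πk) = 0.3434/(2π·0.0713) = 0.7665 m·K/W
  R'_calcium silicate = ln(0.0677/0.0492)/(2πk) = 0.3192/(2π·0.0675) = 0.7526 m·K/W
  R'_ceramic fibre blanket = ln(0.0965/0.0677)/(2πk) = 0.3545/(2π·0.0727) = 0.7760 m·K/W
ΣR = 7.286×10^-5 + 0.7665 + 0.7526 + 0.7760 = 2.295 m·K/W
Q' = ΔT/ΣR = (259 °C − 28 °C)/2.295 = 101 W/m

Q' = 101 W/m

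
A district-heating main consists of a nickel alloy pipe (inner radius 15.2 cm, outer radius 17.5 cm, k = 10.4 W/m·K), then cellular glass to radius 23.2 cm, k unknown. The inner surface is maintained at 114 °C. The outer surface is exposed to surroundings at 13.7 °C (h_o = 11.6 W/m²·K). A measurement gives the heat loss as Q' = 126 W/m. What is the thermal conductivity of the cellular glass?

ΣR = ΔT/Q' = |114 − 13.7|/126 = 0.7960 m·K/W
Known resistances:
  R'_nickel alloy = ln(0.175/0.152)/(2πk) = 0.1409/(2π·10.4) = 0.002156 m·K/W
  R'_conv,out = 1/(2πr h) = 1/(2π·0.232·11.6) = 0.05914 m·K/W
R_cellular glass = ΣR − ΣR_known = 0.7960 − 0.06130 = 0.7347 m·K/W
ln(r₂/r₁)/(2πk) = 0.7347 ⇒ k = 0.2820/(2π·0.7347) = 0.0611 W/m·K

k = 0.0611 W/m·K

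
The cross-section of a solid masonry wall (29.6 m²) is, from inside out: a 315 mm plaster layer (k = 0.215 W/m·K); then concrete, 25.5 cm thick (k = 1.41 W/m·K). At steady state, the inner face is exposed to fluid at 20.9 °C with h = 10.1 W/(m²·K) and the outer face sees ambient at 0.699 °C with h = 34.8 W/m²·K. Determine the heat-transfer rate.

Q = 337 W

Series thermal resistances, inner to outer:
  R_conv,in = 1/(hA) = 1/(10.1·29.6) = 0.003345 K/W
  R_plaster = L/(kA) = 0.315/(0.215·29.6) = 0.04950 K/W
  R_concrete = L/(kA) = 0.255/(1.41·29.6) = 0.006110 K/W
  R_conv,out = 1/(hA) = 1/(34.8·29.6) = 9.708×10^-4 K/W
ΣR = 0.003345 + 0.04950 + 0.006110 + 9.708×10^-4 = 0.05993 K/W
Q = ΔT/ΣR = (20.9 °C − 0.699 °C)/0.05993 = 337 W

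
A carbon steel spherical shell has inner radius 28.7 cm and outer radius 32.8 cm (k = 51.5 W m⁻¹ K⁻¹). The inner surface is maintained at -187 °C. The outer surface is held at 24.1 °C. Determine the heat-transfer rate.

Q = 4πk·ΔT/(1/r₁ − 1/r₂) = 4π × 51.5 × 211.1 / (1/0.287 − 1/0.328) = 3.14×10^5 W

Q = 3.14×10^5 W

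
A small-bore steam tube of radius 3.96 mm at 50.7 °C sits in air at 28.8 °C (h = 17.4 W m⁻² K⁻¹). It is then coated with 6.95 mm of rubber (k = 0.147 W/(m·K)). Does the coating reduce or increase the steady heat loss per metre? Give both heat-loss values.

Critical radius for a cylinder: r_cr = k/h = 0.00845 m = 0.845 cm.
Outer radius after coating: r₂ = 0.00396 + 0.00695 = 0.01091 m.
r₁ < r_cr < r₂: heat loss rises to a maximum at r_cr then falls. Whether the coating helps depends on whether Q(r₂) has dropped back below Q(r₁).
Bare: R = 1/(2πr₁h) = 2.310 m·K/W; Q = 21.9/2.310 = 9.48 W/m.
Coated: R = R_cond + R_conv = 1.936 m·K/W; Q = 21.9/1.936 = 11.3 W/m.

increases: 9.48 → 11.3 W/m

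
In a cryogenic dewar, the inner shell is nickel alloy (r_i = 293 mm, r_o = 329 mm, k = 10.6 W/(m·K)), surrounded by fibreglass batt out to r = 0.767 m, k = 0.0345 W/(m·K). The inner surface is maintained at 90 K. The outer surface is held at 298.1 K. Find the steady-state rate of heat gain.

Q = 51.9 W

Resistance network (inner→outer):
  R_nickel alloy = (1/0.293 − 1/0.329)/(4πk) = 0.3735/(4π·10.6) = 0.002804 K/W
  R_fibreglass batt = (1/0.329 − 1/0.767)/(4πk) = 1.736/(4π·0.0345) = 4.004 K/W
ΣR = 0.002804 + 4.004 = 4.007 K/W
Q = ΔT/ΣR = (90 K − 298.1 K)/4.007 = -51.9 W
(Negative Q ⇒ heat flows inward; heat gain = 51.9 W.)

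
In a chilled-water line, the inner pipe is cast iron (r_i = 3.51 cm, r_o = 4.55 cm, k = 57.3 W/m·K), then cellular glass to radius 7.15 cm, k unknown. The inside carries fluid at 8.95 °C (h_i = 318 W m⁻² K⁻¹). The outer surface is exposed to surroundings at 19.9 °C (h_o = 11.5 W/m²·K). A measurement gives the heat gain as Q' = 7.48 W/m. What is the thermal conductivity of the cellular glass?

k = 0.0573 W/m·K

ΣR = ΔT/Q' = |8.95 − 19.9|/7.48 = 1.464 m·K/W
Known resistances:
  R'_conv,in = 1/(2πr h) = 1/(2π·0.0351·318) = 0.01426 m·K/W
  R'_cast iron = ln(0.0455/0.0351)/(2πk) = 0.2595/(2π·57.3) = 7.208×10^-4 m·K/W
  R'_conv,out = 1/(2πr h) = 1/(2π·0.0715·11.5) = 0.1936 m·K/W
R_cellular glass = ΣR − ΣR_known = 1.464 − 0.2086 = 1.255 m·K/W
ln(r₂/r₁)/(2πk) = 1.255 ⇒ k = 0.4520/(2π·1.255) = 0.0573 W/m·K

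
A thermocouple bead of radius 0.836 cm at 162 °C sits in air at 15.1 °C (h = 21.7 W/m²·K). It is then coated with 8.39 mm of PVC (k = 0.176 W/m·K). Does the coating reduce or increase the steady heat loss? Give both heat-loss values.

increases: 2.80 → 3.66 W

Critical radius for a sphere: r_cr = 2k/h = 0.0162 m = 1.62 cm.
Outer radius after coating: r₂ = 0.00836 + 0.00839 = 0.01675 m.
r₁ < r_cr < r₂: heat loss rises to a maximum at r_cr then falls. Whether the coating helps depends on whether Q(r₂) has dropped back below Q(r₁).
Bare: R = 1/(4πr₁²h) = 52.47 K/W; Q = 146.9/52.47 = 2.80 W.
Coated: R = R_cond + R_conv = 40.16 K/W; Q = 146.9/40.16 = 3.66 W.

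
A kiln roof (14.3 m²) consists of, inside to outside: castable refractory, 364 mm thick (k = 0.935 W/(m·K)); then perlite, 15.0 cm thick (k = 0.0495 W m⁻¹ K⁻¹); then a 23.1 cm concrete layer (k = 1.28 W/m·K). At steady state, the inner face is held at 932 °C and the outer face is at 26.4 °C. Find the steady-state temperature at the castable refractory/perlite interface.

Treat each layer as a resistance in series:
  R_castable refractory = L/(kA) = 0.364/(0.935·14.3) = 0.02722 K/W
  R_perlite = L/(kA) = 0.150/(0.0495·14.3) = 0.2119 K/W
  R_concrete = L/(kA) = 0.231/(1.28·14.3) = 0.01262 K/W
ΣR = 0.02722 + 0.2119 + 0.01262 = 0.2517 K/W
Q = ΔT/ΣR = (932 °C − 26.4 °C)/0.2517 = 3598 W
From the inner boundary to the castable refractory/perlite interface, ΣR_partial = 0.02722 K/W.
T_interface = T_in − Q·ΣR_partial = 932 °C − (3598)(0.02722) = 834 °C

T = 834 °C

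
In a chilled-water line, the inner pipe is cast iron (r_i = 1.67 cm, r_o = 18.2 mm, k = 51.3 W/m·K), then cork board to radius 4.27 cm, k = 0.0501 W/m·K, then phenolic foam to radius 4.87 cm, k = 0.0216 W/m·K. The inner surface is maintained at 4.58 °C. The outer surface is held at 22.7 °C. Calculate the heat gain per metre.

Q' = 4.93 W/m

Resistance network (inner→outer):
  R'_cast iron = ln(0.0182/0.0167)/(2πk) = 0.08601/(2π·51.3) = 2.668×10^-4 m·K/W
  R'_cork board = ln(0.0427/0.0182)/(2πk) = 0.8528/(2π·0.0501) = 2.709 m·K/W
  R'_phenolic foam = ln(0.0487/0.0427)/(2πk) = 0.1315/(2π·0.0216) = 0.9688 m·K/W
ΣR = 2.668×10^-4 + 2.709 + 0.9688 = 3.678 m·K/W
Q' = ΔT/ΣR = (4.58 °C − 22.7 °C)/3.678 = -4.93 W/m
(Negative Q' ⇒ heat flows inward; heat gain = 4.93 W/m.)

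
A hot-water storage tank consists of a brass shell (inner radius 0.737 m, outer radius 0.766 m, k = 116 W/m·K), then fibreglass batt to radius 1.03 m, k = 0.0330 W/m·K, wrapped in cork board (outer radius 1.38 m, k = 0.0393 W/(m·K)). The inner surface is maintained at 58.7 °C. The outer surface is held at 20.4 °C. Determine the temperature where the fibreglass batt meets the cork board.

T = 35.0 °C

Resistance network (inner→outer):
  R_brass = (1/0.737 − 1/0.766)/(4πk) = 0.05137/(4π·116) = 3.524×10^-5 K/W
  R_fibreglass batt = (1/0.766 − 1/1.03)/(4πk) = 0.3346/(4π·0.0330) = 0.8069 K/W
  R_cork board = (1/1.03 − 1/1.38)/(4πk) = 0.2462/(4π·0.0393) = 0.4986 K/W
ΣR = 3.524×10^-5 + 0.8069 + 0.4986 = 1.306 K/W
Q = ΔT/ΣR = (58.7 °C − 20.4 °C)/1.306 = 29.33 W
From the inner boundary to the fibreglass batt/cork board interface, ΣR_partial = 0.8069 K/W.
T_interface = T_in − Q·ΣR_partial = 58.7 °C − (29.33)(0.8069) = 35.0 °C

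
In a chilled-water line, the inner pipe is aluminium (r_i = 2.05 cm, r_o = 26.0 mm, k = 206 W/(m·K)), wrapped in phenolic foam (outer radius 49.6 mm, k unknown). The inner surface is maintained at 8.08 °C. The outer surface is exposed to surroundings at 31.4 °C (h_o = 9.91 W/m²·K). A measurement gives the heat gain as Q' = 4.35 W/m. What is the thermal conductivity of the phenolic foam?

ΣR = ΔT/Q' = |8.08 − 31.4|/4.35 = 5.361 m·K/W
Known resistances:
  R'_aluminium = ln(0.0260/0.0205)/(2πk) = 0.2377/(2π·206) = 1.836×10^-4 m·K/W
  R'_conv,out = 1/(2πr h) = 1/(2π·0.0496·9.91) = 0.3238 m·K/W
R_phenolic foam = ΣR − ΣR_known = 5.361 − 0.3240 = 5.037 m·K/W
ln(r₂/r₁)/(2πk) = 5.037 ⇒ k = 0.6459/(2π·5.037) = 0.0204 W/m·K

k = 0.0204 W/m·K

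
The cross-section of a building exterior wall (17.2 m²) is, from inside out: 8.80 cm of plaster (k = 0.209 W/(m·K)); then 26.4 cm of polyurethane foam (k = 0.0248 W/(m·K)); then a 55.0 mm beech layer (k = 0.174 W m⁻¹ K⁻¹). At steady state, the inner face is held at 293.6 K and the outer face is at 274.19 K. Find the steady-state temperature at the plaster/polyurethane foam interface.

Resistance network (inner→outer):
  R_plaster = L/(kA) = 0.0880/(0.209·17.2) = 0.02448 K/W
  R_polyurethane foam = L/(kA) = 0.264/(0.0248·17.2) = 0.6189 K/W
  R_beech = L/(kA) = 0.0550/(0.174·17.2) = 0.01838 K/W
ΣR = 0.02448 + 0.6189 + 0.01838 = 0.6618 K/W
Q = ΔT/ΣR = (293.6 K − 274.19 K)/0.6618 = 29.33 W
From the inner boundary to the plaster/polyurethane foam interface, ΣR_partial = 0.02448 K/W.
T_interface = T_in − Q·ΣR_partial = 293.6 K − (29.33)(0.02448) = 292.9 K

T = 292.9 K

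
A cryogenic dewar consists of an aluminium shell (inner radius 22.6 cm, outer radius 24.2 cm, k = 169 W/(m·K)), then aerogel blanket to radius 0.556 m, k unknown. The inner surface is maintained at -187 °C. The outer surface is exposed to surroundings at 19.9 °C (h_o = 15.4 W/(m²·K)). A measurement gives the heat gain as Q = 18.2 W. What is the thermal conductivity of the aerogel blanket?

ΣR = ΔT/Q = |-187 − 19.9|/18.2 = 11.37 K/W
Known resistances:
  R_aluminium = (1/0.226 − 1/0.242)/(4πk) = 0.2925/(4π·169) = 1.378×10^-4 K/W
  R_conv,out = 1/(4πr²h) = 1/(4π·0.556²·15.4) = 0.01672 K/W
R_aerogel blanket = ΣR − ΣR_known = 11.37 − 0.01686 = 11.35 K/W
(1/r₁−1/r₂)/(4πk) = 11.35 ⇒ k = 2.334/(4π·11.35) = 0.0164 W/m·K

k = 0.0164 W/m·K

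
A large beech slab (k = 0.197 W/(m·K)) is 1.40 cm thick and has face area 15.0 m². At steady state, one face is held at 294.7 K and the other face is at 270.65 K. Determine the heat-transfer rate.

Q = kA·ΔT/L = 0.197 × 15.0 × |294.7 K − 270.65 K| / 0.0140 = 5080 W

Q = 5.08 kW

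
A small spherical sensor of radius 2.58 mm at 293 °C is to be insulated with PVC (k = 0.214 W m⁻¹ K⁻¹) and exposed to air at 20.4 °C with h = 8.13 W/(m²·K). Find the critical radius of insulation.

r_cr = 5.26 cm

For a sphere, r_cr = 2k_ins/h = 2·0.214/8.13 = 0.0526 m = 5.26 cm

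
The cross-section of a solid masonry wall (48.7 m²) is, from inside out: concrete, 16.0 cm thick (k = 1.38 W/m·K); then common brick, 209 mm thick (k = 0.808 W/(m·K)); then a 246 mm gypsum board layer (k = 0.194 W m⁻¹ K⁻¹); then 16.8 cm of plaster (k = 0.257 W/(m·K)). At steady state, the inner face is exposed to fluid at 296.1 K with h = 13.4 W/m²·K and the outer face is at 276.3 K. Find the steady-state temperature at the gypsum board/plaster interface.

T = 281.76 K

Treat each layer as a resistance in series:
  R_conv,in = 1/(hA) = 1/(13.4·48.7) = 0.001532 K/W
  R_concrete = L/(kA) = 0.160/(1.38·48.7) = 0.002381 K/W
  R_common brick = L/(kA) = 0.209/(0.808·48.7) = 0.005311 K/W
  R_gypsum board = L/(kA) = 0.246/(0.194·48.7) = 0.02604 K/W
  R_plaster = L/(kA) = 0.168/(0.257·48.7) = 0.01342 K/W
ΣR = 0.001532 + 0.002381 + 0.005311 + 0.02604 + 0.01342 = 0.04868 K/W
Q = ΔT/ΣR = (296.1 K − 276.3 K)/0.04868 = 406.7 W
From the inner boundary to the gypsum board/plaster interface, ΣR_partial = 0.03526 K/W.
T_interface = T_in − Q·ΣR_partial = 296.1 K − (406.7)(0.03526) = 281.76 K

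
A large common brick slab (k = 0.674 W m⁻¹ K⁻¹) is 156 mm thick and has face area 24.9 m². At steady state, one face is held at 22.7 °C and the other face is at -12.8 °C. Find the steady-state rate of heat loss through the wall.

Q = 3820 W

Q = kA·ΔT/L = 0.674 × 24.9 × |22.7 °C − -12.8 °C| / 0.156 = 3820 W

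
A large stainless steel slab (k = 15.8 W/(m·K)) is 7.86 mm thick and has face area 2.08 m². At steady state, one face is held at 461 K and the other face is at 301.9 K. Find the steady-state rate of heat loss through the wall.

Q = 6.65×10^5 W

Q = kA·ΔT/L = 15.8 × 2.08 × |461 K − 301.9 K| / 0.00786 = 6.65×10^5 W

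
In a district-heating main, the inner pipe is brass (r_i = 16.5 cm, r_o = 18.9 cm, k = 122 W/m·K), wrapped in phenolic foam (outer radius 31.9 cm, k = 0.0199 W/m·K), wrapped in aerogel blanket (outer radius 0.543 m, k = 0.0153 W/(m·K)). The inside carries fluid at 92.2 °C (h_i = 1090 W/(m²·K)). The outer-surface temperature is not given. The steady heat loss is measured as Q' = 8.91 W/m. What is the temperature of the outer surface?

Sum the resistances:
  R'_conv,in = 1/(2πr h) = 1/(2π·0.165·1090) = 8.849×10^-4 m·K/W
  R'_brass = ln(0.189/0.165)/(2πk) = 0.1358/(2π·122) = 1.772×10^-4 m·K/W
  R'_phenolic foam = ln(0.319/0.189)/(2πk) = 0.5234/(2π·0.0199) = 4.186 m·K/W
  R'_aerogel blanket = ln(0.543/0.319)/(2πk) = 0.5319/(2π·0.0153) = 5.533 m·K/W
ΣR = 9.721 m·K/W
ΔT = Q'·ΣR = 8.91 × 9.721 = 86.61 K
Heat flows outward, so T_out = T_in − ΔT = 92.2 − 86.61 = 5.59 °C

T_out = 5.59 °C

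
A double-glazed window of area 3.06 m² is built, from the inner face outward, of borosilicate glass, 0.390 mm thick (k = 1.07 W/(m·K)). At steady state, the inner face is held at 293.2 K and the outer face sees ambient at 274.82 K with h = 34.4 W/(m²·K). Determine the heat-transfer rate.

Q = 1910 W

Series thermal resistances, inner to outer:
  R_borosilicate glass = L/(kA) = 3.90×10^-4/(1.07·3.06) = 1.191×10^-4 K/W
  R_conv,out = 1/(hA) = 1/(34.4·3.06) = 0.009500 K/W
ΣR = 1.191×10^-4 + 0.009500 = 0.009619 K/W
Q = ΔT/ΣR = (293.2 K − 274.82 K)/0.009619 = 1910 W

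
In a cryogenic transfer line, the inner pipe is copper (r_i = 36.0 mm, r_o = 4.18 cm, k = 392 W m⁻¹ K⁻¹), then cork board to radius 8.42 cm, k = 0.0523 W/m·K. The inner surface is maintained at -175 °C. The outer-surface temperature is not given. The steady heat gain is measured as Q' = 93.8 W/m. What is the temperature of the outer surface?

Series resistances:
  R'_copper = ln(0.0418/0.0360)/(2πk) = 0.1494/(2π·392) = 6.065×10^-5 m·K/W
  R'_cork board = ln(0.0842/0.0418)/(2πk) = 0.7003/(2π·0.0523) = 2.131 m·K/W
ΣR = 2.131 m·K/W
ΔT = Q'·ΣR = 93.8 × 2.131 = 199.9 K
Heat flows inward, so T_out = T_in + ΔT = -175 + 199.9 = 24.9 °C

T_out = 24.9 °C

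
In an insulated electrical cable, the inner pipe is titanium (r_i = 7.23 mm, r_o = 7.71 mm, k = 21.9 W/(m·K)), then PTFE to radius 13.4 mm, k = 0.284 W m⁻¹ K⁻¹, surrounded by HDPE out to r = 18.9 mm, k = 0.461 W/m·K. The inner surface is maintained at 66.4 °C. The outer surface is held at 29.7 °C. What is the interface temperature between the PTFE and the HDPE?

T = 39.9 °C

Treat each layer as a resistance in series:
  R'_titanium = ln(0.00771/0.00723)/(2πk) = 0.06428/(2π·21.9) = 4.671×10^-4 m·K/W
  R'_PTFE = ln(0.0134/0.00771)/(2πk) = 0.5527/(2π·0.284) = 0.3098 m·K/W
  R'_HDPE = ln(0.0189/0.0134)/(2πk) = 0.3439/(2π·0.461) = 0.1187 m·K/W
ΣR = 4.671×10^-4 + 0.3098 + 0.1187 = 0.4290 m·K/W
Q' = ΔT/ΣR = (66.4 °C − 29.7 °C)/0.4290 = 85.55 W/m
From the inner boundary to the PTFE/HDPE interface, ΣR_partial = 0.3103 m·K/W.
T_interface = T_in − Q'·ΣR_partial = 66.4 °C − (85.55)(0.3103) = 39.9 °C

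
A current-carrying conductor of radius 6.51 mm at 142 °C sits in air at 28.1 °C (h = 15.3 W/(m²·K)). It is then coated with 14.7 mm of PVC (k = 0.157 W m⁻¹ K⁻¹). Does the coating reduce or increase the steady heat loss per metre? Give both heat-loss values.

reduces: 71.3 → 67.5 W/m

Critical radius for a cylinder: r_cr = k/h = 0.0103 m = 1.03 cm.
Outer radius after coating: r₂ = 0.00651 + 0.0147 = 0.02121 m.
r₁ < r_cr < r₂: heat loss rises to a maximum at r_cr then falls. Whether the coating helps depends on whether Q(r₂) has dropped back below Q(r₁).
Bare: R = 1/(2πr₁h) = 1.598 m·K/W; Q = 113.9/1.598 = 71.3 W/m.
Coated: R = R_cond + R_conv = 1.688 m·K/W; Q = 113.9/1.688 = 67.5 W/m.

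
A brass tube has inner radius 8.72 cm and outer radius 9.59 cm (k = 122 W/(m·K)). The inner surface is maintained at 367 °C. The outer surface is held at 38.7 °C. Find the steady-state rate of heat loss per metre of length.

Q' = 2650 kW/m

Q' = 2πk·ΔT/ln(r₂/r₁) = 2π × 122 × 328.3 / ln(0.0959/0.0872) = 2.65×10^6 W/m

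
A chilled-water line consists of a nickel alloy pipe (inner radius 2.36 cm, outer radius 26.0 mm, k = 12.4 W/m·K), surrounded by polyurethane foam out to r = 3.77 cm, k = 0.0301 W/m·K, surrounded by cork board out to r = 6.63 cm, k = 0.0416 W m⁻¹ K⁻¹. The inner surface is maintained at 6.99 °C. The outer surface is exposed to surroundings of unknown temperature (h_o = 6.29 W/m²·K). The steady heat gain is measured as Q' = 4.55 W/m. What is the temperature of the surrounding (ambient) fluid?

Sum the resistances:
  R'_nickel alloy = ln(0.0260/0.0236)/(2πk) = 0.09685/(2π·12.4) = 0.001243 m·K/W
  R'_polyurethane foam = ln(0.0377/0.0260)/(2πk) = 0.3716/(2π·0.0301) = 1.965 m·K/W
  R'_cork board = ln(0.0663/0.0377)/(2πk) = 0.5645/(2π·0.0416) = 2.160 m·K/W
  R'_conv,out = 1/(2πr h) = 1/(2π·0.0663·6.29) = 0.3816 m·K/W
ΣR = 4.507 m·K/W
ΔT = Q'·ΣR = 4.55 × 4.507 = 20.51 K
Heat flows inward, so T_out = T_in + ΔT = 6.99 + 20.51 = 27.5 °C

T_out = 27.5 °C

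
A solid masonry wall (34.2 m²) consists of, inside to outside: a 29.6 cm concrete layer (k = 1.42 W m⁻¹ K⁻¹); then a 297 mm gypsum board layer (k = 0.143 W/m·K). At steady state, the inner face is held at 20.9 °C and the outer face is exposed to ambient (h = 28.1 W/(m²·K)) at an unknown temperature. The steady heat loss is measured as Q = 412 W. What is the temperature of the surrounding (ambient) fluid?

Sum the resistances:
  R_concrete = L/(kA) = 0.296/(1.42·34.2) = 0.006095 K/W
  R_gypsum board = L/(kA) = 0.297/(0.143·34.2) = 0.06073 K/W
  R_conv,out = 1/(hA) = 1/(28.1·34.2) = 0.001041 K/W
ΣR = 0.06786 K/W
ΔT = Q·ΣR = 412 × 0.06786 = 27.96 K
Heat flows outward, so T_out = T_in − ΔT = 20.9 − 27.96 = -7.06 °C

T_out = -7.06 °C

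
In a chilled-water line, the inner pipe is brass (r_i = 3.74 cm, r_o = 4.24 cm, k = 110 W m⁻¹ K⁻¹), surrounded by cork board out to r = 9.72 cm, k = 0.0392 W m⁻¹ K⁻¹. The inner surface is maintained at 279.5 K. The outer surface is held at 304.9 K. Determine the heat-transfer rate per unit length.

Q' = 7.54 W/m

Treat each layer as a resistance in series:
  R'_brass = ln(0.0424/0.0374)/(2πk) = 0.1255/(2π·110) = 1.815×10^-4 m·K/W
  R'_cork board = ln(0.0972/0.0424)/(2πk) = 0.8296/(2π·0.0392) = 3.368 m·K/W
ΣR = 1.815×10^-4 + 3.368 = 3.368 m·K/W
Q' = ΔT/ΣR = (279.5 K − 304.9 K)/3.368 = -7.54 W/m
(Negative Q' ⇒ heat flows inward; heat gain = 7.54 W/m.)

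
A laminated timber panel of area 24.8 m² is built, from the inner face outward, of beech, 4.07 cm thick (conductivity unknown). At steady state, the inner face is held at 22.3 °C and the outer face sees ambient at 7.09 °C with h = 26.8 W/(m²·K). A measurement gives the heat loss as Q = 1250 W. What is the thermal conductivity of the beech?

ΣR = ΔT/Q = |22.3 − 7.09|/1250 = 0.01217 K/W
Known resistances:
  R_conv,out = 1/(hA) = 1/(26.8·24.8) = 0.001505 K/W
R_beech = ΣR − ΣR_known = 0.01217 − 0.001505 = 0.01067 K/W
L/(kA) = 0.01067 ⇒ k = 0.0407/(0.01067·24.8) = 0.154 W/m·K

k = 0.154 W/m·K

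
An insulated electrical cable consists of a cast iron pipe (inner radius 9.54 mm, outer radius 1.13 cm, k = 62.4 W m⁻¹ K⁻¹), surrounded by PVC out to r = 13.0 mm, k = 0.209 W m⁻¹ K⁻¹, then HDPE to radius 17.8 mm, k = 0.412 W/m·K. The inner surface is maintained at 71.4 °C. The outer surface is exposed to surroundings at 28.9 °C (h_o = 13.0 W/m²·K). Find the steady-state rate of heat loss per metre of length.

Q' = 46.4 W/m

Resistance network (inner→outer):
  R'_cast iron = ln(0.0113/0.00954)/(2πk) = 0.1693/(2π·62.4) = 4.318×10^-4 m·K/W
  R'_PVC = ln(0.0130/0.0113)/(2πk) = 0.1401/(2π·0.209) = 0.1067 m·K/W
  R'_HDPE = ln(0.0178/0.0130)/(2πk) = 0.3142/(2π·0.412) = 0.1214 m·K/W
  R'_conv,out = 1/(2πr h) = 1/(2π·0.0178·13.0) = 0.6878 m·K/W
ΣR = 4.318×10^-4 + 0.1067 + 0.1214 + 0.6878 = 0.9163 m·K/W
Q' = ΔT/ΣR = (71.4 °C − 28.9 °C)/0.9163 = 46.4 W/m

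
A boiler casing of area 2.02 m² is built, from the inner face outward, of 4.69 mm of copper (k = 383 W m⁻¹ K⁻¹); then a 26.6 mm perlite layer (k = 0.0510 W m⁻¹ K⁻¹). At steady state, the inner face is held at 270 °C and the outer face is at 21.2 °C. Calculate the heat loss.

Q = 964 W

Resistance network (inner→outer):
  R_copper = L/(kA) = 0.00469/(383·2.02) = 6.062×10^-6 K/W
  R_perlite = L/(kA) = 0.0266/(0.0510·2.02) = 0.2582 K/W
ΣR = 6.062×10^-6 + 0.2582 = 0.2582 K/W
Q = ΔT/ΣR = (270 °C − 21.2 °C)/0.2582 = 964 W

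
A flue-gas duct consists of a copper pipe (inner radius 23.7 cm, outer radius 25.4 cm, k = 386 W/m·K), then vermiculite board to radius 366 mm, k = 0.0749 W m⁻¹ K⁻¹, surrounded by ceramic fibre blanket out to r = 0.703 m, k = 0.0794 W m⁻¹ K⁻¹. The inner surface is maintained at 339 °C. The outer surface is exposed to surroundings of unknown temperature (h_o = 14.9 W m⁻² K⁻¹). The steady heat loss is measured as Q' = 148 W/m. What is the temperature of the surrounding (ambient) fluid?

Series resistances:
  R'_copper = ln(0.254/0.237)/(2πk) = 0.06927/(2π·386) = 2.856×10^-5 m·K/W
  R'_vermiculite board = ln(0.366/0.254)/(2πk) = 0.3653/(2π·0.0749) = 0.7762 m·K/W
  R'_ceramic fibre blanket = ln(0.703/0.366)/(2πk) = 0.6527/(2π·0.0794) = 1.308 m·K/W
  R'_conv,out = 1/(2πr h) = 1/(2π·0.703·14.9) = 0.01519 m·K/W
ΣR = 2.100 m·K/W
ΔT = Q'·ΣR = 148 × 2.100 = 310.8 K
Heat flows outward, so T_out = T_in − ΔT = 339 − 310.8 = 28.2 °C

T_out = 28.2 °C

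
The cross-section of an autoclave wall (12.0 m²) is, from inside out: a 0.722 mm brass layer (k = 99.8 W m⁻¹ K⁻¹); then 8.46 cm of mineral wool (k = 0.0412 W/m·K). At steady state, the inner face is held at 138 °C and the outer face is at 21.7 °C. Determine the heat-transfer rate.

Series thermal resistances, inner to outer:
  R_brass = L/(kA) = 7.22×10^-4/(99.8·12.0) = 6.029×10^-7 K/W
  R_mineral wool = L/(kA) = 0.0846/(0.0412·12.0) = 0.1711 K/W
ΣR = 6.029×10^-7 + 0.1711 = 0.1711 K/W
Q = ΔT/ΣR = (138 °C − 21.7 °C)/0.1711 = 680 W

Q = 680 W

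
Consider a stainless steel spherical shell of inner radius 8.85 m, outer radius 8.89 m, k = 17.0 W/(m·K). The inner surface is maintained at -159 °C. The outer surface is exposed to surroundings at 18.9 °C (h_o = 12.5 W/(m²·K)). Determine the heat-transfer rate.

Treat each layer as a resistance in series:
  R_stainless steel = (1/8.85 − 1/8.89)/(4πk) = 5.084×10^-4/(4π·17.0) = 2.380×10^-6 K/W
  R_conv,out = 1/(4πr²h) = 1/(4π·8.89²·12.5) = 8.055×10^-5 K/W
ΣR = 2.380×10^-6 + 8.055×10^-5 = 8.293×10^-5 K/W
Q = ΔT/ΣR = (-159 °C − 18.9 °C)/8.293×10^-5 = -2.15×10^6 W
(Negative Q ⇒ heat flows inward; heat gain = 2.15×10^6 W.)

Q = 2150 kW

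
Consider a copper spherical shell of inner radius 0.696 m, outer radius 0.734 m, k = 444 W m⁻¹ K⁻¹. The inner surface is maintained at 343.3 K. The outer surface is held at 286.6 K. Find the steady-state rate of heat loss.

Q = 4πk·ΔT/(1/r₁ − 1/r₂) = 4π × 444 × 56.7 / (1/0.696 − 1/0.734) = 4.25×10^6 W

Q = 4.25×10^6 W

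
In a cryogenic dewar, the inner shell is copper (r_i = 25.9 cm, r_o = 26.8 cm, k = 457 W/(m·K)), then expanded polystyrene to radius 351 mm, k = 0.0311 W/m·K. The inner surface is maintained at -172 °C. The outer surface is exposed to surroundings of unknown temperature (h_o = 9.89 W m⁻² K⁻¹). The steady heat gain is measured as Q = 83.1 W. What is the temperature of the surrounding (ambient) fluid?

T_out = 21.0 °C

Series resistances:
  R_copper = (1/0.259 − 1/0.268)/(4πk) = 0.1297/(4π·457) = 2.258×10^-5 K/W
  R_expanded polystyrene = (1/0.268 − 1/0.351)/(4πk) = 0.8823/(4π·0.0311) = 2.258 K/W
  R_conv,out = 1/(4πr²h) = 1/(4π·0.351²·9.89) = 0.06531 K/W
ΣR = 2.323 K/W
ΔT = Q·ΣR = 83.1 × 2.323 = 193.0 K
Heat flows inward, so T_out = T_in + ΔT = -172 + 193.0 = 21.0 °C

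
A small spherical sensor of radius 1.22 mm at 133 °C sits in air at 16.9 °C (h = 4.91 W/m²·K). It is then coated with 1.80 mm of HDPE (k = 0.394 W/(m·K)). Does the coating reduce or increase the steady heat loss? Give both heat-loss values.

increases: 0.0107 → 0.0619 W

Critical radius for a sphere: r_cr = 2k/h = 0.160 m = 16.0 cm.
Outer radius after coating: r₂ = 0.00122 + 0.00180 = 0.00302 m.
Since r₁ < r_cr and r₂ ≤ r_cr, the coating moves toward the maximum at r_cr — heat loss rises.
Bare: R = 1/(4πr₁²h) = 10890 K/W; Q = 116.1/10890 = 0.0107 W.
Coated: R = R_cond + R_conv = 1876 K/W; Q = 116.1/1876 = 0.0619 W.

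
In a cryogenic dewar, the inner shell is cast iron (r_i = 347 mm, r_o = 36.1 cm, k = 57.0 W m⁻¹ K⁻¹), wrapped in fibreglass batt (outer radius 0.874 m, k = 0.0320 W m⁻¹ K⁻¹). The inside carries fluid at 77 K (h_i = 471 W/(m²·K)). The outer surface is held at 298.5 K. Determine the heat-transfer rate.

Q = 54.8 W

Resistance network (inner→outer):
  R_conv,in = 1/(4πr²h) = 1/(4π·0.347²·471) = 0.001403 K/W
  R_cast iron = (1/0.347 − 1/0.361)/(4πk) = 0.1118/(4π·57.0) = 1.560×10^-4 K/W
  R_fibreglass batt = (1/0.361 − 1/0.874)/(4πk) = 1.626/(4π·0.0320) = 4.043 K/W
ΣR = 0.001403 + 1.560×10^-4 + 4.043 = 4.045 K/W
Q = ΔT/ΣR = (77 K − 298.5 K)/4.045 = -54.8 W
(Negative Q ⇒ heat flows inward; heat gain = 54.8 W.)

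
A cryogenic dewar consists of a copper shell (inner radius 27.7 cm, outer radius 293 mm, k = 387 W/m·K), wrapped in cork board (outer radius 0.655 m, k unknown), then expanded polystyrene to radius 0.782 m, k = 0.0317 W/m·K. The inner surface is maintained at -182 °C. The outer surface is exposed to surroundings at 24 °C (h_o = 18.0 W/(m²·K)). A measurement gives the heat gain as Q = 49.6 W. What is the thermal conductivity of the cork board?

k = 0.0426 W/m·K

ΣR = ΔT/Q = |-182 − 24|/49.6 = 4.153 K/W
Known resistances:
  R_copper = (1/0.277 − 1/0.293)/(4πk) = 0.1971/(4π·387) = 4.054×10^-5 K/W
  R_expanded polystyrene = (1/0.655 − 1/0.782)/(4πk) = 0.2479/(4π·0.0317) = 0.6224 K/W
  R_conv,out = 1/(4πr²h) = 1/(4π·0.782²·18.0) = 0.007229 K/W
R_cork board = ΣR − ΣR_known = 4.153 − 0.6297 = 3.523 K/W
(1/r₁−1/r₂)/(4πk) = 3.523 ⇒ k = 1.886/(4π·3.523) = 0.0426 W/m·K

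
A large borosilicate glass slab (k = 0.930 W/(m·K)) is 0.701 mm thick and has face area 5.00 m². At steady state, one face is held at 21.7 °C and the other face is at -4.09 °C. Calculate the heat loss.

Q = 1.71×10^5 W

Q = kA·ΔT/L = 0.930 × 5.00 × |21.7 °C − -4.09 °C| / 7.01×10^-4 = 1.71×10^5 W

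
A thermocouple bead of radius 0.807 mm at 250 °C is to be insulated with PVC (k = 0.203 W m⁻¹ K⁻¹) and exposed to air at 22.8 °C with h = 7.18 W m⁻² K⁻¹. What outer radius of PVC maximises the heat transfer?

For a sphere, r_cr = 2k_ins/h = 2·0.203/7.18 = 0.0565 m = 5.65 cm

r_cr = 5.65 cm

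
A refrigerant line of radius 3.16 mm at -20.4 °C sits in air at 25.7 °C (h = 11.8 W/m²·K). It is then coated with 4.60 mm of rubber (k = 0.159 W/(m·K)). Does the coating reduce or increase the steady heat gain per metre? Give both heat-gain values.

Critical radius for a cylinder: r_cr = k/h = 0.0135 m = 1.35 cm.
Outer radius after coating: r₂ = 0.00316 + 0.00460 = 0.00776 m.
Since r₁ < r_cr and r₂ ≤ r_cr, the coating moves toward the maximum at r_cr — heat gain rises.
Bare: R = 1/(2πr₁h) = 4.268 m·K/W; Q = 46.1/4.268 = 10.8 W/m.
Coated: R = R_cond + R_conv = 2.637 m·K/W; Q = 46.1/2.637 = 17.5 W/m.

increases: 10.8 → 17.5 W/m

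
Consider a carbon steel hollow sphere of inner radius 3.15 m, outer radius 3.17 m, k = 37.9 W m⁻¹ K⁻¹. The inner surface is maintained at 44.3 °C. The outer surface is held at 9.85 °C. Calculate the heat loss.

Q = 4πk·ΔT/(1/r₁ − 1/r₂) = 4π × 37.9 × 34.45 / (1/3.15 − 1/3.17) = 8.19×10^6 W

Q = 8.19×10^6 W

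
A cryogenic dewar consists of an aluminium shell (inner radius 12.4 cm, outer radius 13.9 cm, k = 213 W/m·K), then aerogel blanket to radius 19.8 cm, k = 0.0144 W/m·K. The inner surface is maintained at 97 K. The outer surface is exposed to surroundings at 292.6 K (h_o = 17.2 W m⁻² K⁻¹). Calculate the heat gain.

Resistance network (inner→outer):
  R_aluminium = (1/0.124 − 1/0.139)/(4πk) = 0.8703/(4π·213) = 3.251×10^-4 K/W
  R_aerogel blanket = (1/0.139 − 1/0.198)/(4πk) = 2.144/(4π·0.0144) = 11.85 K/W
  R_conv,out = 1/(4πr²h) = 1/(4π·0.198²·17.2) = 0.1180 K/W
ΣR = 3.251×10^-4 + 11.85 + 0.1180 = 11.97 K/W
Q = ΔT/ΣR = (97 K − 292.6 K)/11.97 = -16.3 W
(Negative Q ⇒ heat flows inward; heat gain = 16.3 W.)

Q = 16.3 W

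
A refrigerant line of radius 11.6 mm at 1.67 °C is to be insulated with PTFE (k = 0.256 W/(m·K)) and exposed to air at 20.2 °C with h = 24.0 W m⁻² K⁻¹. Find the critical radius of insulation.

For a cylinder, r_cr = k_ins/h = 0.256/24.0 = 0.0107 m = 1.07 cm

r_cr = 1.07 cm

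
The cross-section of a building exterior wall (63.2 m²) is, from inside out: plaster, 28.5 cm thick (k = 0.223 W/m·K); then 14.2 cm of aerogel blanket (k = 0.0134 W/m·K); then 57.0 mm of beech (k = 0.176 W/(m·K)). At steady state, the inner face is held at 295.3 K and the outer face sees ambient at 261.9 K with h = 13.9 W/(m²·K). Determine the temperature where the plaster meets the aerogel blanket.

Treat each layer as a resistance in series:
  R_plaster = L/(kA) = 0.285/(0.223·63.2) = 0.02022 K/W
  R_aerogel blanket = L/(kA) = 0.142/(0.0134·63.2) = 0.1677 K/W
  R_beech = L/(kA) = 0.0570/(0.176·63.2) = 0.005124 K/W
  R_conv,out = 1/(hA) = 1/(13.9·63.2) = 0.001138 K/W
ΣR = 0.02022 + 0.1677 + 0.005124 + 0.001138 = 0.1942 K/W
Q = ΔT/ΣR = (295.3 K − 261.9 K)/0.1942 = 172.0 W
From the inner boundary to the plaster/aerogel blanket interface, ΣR_partial = 0.02022 K/W.
T_interface = T_in − Q·ΣR_partial = 295.3 K − (172.0)(0.02022) = 291.8 K

T = 291.8 K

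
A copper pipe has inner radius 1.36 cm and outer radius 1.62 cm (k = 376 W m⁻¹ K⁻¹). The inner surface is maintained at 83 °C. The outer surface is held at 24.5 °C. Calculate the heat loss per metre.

Q' = 7.90×10^5 W/m

Q' = 2πk·ΔT/ln(r₂/r₁) = 2π × 376 × 58.5 / ln(0.0162/0.0136) = 7.90×10^5 W/m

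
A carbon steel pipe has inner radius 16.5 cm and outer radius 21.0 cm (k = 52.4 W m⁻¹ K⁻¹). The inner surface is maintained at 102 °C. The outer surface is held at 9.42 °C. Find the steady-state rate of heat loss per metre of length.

Q' = 1.26×10^5 W/m

Q' = 2πk·ΔT/ln(r₂/r₁) = 2π × 52.4 × 92.58 / ln(0.210/0.165) = 1.26×10^5 W/m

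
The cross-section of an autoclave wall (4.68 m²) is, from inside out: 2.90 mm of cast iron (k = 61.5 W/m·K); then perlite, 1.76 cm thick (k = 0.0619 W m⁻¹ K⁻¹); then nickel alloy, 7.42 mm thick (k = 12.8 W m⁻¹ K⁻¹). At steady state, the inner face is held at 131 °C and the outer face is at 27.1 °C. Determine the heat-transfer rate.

Series thermal resistances, inner to outer:
  R_cast iron = L/(kA) = 0.00290/(61.5·4.68) = 1.008×10^-5 K/W
  R_perlite = L/(kA) = 0.0176/(0.0619·4.68) = 0.06075 K/W
  R_nickel alloy = L/(kA) = 0.00742/(12.8·4.68) = 1.239×10^-4 K/W
ΣR = 1.008×10^-5 + 0.06075 + 1.239×10^-4 = 0.06088 K/W
Q = ΔT/ΣR = (131 °C − 27.1 °C)/0.06088 = 1710 W

Q = 1710 W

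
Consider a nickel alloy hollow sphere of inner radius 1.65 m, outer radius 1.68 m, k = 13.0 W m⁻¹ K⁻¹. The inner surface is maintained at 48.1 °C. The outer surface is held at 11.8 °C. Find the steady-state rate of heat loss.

Q = 5.48×10^5 W

Q = 4πk·ΔT/(1/r₁ − 1/r₂) = 4π × 13.0 × 36.3 / (1/1.65 − 1/1.68) = 5.48×10^5 W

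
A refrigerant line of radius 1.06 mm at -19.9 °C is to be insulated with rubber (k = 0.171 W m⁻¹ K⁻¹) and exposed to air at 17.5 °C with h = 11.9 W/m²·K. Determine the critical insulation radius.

r_cr = 1.44 cm

For a cylinder, r_cr = k_ins/h = 0.171/11.9 = 0.0144 m = 1.44 cm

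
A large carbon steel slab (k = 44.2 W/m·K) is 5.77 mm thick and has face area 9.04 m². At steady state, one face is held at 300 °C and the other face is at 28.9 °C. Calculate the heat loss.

Q = kA·ΔT/L = 44.2 × 9.04 × |300 °C − 28.9 °C| / 0.00577 = 1.88×10^7 W

Q = 1.88×10^7 W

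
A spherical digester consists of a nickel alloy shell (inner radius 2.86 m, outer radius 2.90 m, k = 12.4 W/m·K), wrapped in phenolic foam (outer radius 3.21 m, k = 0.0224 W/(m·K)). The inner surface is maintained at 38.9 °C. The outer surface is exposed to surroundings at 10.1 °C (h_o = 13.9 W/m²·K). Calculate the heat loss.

Q = 242 W

Treat each layer as a resistance in series:
  R_nickel alloy = (1/2.86 − 1/2.90)/(4πk) = 0.004823/(4π·12.4) = 3.095×10^-5 K/W
  R_phenolic foam = (1/2.90 − 1/3.21)/(4πk) = 0.03330/(4π·0.0224) = 0.1183 K/W
  R_conv,out = 1/(4πr²h) = 1/(4π·3.21²·13.9) = 5.556×10^-4 K/W
ΣR = 3.095×10^-5 + 0.1183 + 5.556×10^-4 = 0.1189 K/W
Q = ΔT/ΣR = (38.9 °C − 10.1 °C)/0.1189 = 242 W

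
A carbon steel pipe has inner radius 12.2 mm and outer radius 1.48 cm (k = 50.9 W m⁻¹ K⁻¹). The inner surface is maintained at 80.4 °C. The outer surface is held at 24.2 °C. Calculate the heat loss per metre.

Q' = 93000 W/m

Q' = 2πk·ΔT/ln(r₂/r₁) = 2π × 50.9 × 56.2 / ln(0.0148/0.0122) = 93000 W/m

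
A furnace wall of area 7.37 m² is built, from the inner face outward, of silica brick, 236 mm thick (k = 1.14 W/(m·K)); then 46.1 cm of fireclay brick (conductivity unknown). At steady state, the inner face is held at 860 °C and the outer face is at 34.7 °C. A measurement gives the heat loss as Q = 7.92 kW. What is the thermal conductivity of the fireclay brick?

k = 0.822 W/m·K

ΣR = ΔT/Q = |860 − 34.7|/7920 = 0.1042 K/W
Known resistances:
  R_silica brick = L/(kA) = 0.236/(1.14·7.37) = 0.02809 K/W
R_fireclay brick = ΣR − ΣR_known = 0.1042 − 0.02809 = 0.07611 K/W
L/(kA) = 0.07611 ⇒ k = 0.461/(0.07611·7.37) = 0.822 W/m·K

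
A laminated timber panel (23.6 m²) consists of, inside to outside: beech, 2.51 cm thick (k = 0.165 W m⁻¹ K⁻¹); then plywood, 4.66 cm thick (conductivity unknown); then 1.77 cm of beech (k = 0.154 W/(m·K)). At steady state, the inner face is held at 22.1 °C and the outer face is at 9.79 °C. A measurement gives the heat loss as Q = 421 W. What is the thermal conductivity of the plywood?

ΣR = ΔT/Q = |22.1 − 9.79|/421 = 0.02924 K/W
Known resistances:
  R_beech = L/(kA) = 0.0251/(0.165·23.6) = 0.006446 K/W
  R_beech = L/(kA) = 0.0177/(0.154·23.6) = 0.004870 K/W
R_plywood = ΣR − ΣR_known = 0.02924 − 0.01132 = 0.01792 K/W
L/(kA) = 0.01792 ⇒ k = 0.0466/(0.01792·23.6) = 0.110 W/m·K

k = 0.110 W/m·K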